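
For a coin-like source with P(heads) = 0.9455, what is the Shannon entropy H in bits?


H = -p*log2(p) - (1-p)*log2(1-p). -0.9455*log2(0.9455) = 0.076444; -0.0545*log2(0.0545) = 0.228769. H = 0.076444 + 0.228769 = 0.3052

0.3052 bits


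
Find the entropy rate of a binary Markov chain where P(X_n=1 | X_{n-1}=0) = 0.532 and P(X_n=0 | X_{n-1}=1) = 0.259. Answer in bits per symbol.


Stationary distribution: pi_0 = p10/(p01+p10) = 0.3274, pi_1 = 0.6726. Entropy rate H' = pi_0*H(p01) + pi_1*H(p10) = 0.3274*0.997 + 0.6726*0.8252 = 0.8815

0.8815 bits/symbol


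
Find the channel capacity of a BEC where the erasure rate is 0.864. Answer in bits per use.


C = 1 - epsilon = 1 - 0.864 = 0.136

0.136 bits


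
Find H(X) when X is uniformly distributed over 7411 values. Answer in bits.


H = log2(n) = log2(7411) = 12.8555

12.8555 bits


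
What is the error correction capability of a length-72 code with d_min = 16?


Correction capability = floor((d-1)/2) = floor((16-1)/2) = 7

7 errors


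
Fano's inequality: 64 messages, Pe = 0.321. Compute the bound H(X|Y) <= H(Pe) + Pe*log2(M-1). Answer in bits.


H(Pe) = -Pe*log2(Pe) - (1-Pe)*log2(1-Pe) = -0.321*log2(0.321) - 0.679*log2(0.679) = 0.526233 + 0.379233 = 0.9055. Pe*log2(M-1) = 0.321*log2(63) = 1.918707. Bound = H(Pe) + Pe*log2(M-1) = 0.526233 + 0.379233 + 1.918707 = 2.8242

2.8242 bits


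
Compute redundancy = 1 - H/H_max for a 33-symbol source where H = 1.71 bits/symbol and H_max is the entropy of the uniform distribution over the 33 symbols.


H_max = log2(K) = log2(33) = 5.0444 bits/symbol. Redundancy = 1 - H/H_max = 1 - 1.71/5.0444 = 1 - 0.339 = 0.661

0.661


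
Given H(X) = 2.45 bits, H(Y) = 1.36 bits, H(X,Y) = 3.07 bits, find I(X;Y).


I(X;Y) = H(X) + H(Y) - H(X,Y) = 2.45 + 1.36 - 3.07 = 0.74

0.74 bits


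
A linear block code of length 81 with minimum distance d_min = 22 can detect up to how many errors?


Detection capability = d_min - 1 = 22 - 1 = 21

21 errors


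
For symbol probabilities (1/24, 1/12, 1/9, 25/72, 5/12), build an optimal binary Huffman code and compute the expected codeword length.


Huffman construction (repeatedly merge the two least-probable nodes; each merge adds 1 bit to every symbol beneath it): 1/24 + 1/12 = 1/8; 1/9 + 1/8 = 17/72; 17/72 + 25/72 = 7/12; 5/12 + 7/12 = 1. Resulting codeword lengths (in the order the probabilities were given): (4, 4, 3, 2, 1). L_avg = sum(p_i * l_i) = 1/24*4 + 1/12*4 + 1/9*3 + 25/72*2 + 5/12*1 = 35/18 = 1.9444

1.9444 bits


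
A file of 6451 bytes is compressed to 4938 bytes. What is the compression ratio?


Ratio = original / compressed = 6451 / 4938 = 1.3064

1.3064


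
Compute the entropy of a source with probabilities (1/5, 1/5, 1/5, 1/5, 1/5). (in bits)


H = -sum(p_i * log2(p_i)). Terms: -(1/5)*log2(1/5) = 0.464386; -(1/5)*log2(1/5) = 0.464386; -(1/5)*log2(1/5) = 0.464386; -(1/5)*log2(1/5) = 0.464386; -(1/5)*log2(1/5) = 0.464386. H = 0.464386 + 0.464386 + 0.464386 + 0.464386 + 0.464386 = 2.3219

2.3219 bits


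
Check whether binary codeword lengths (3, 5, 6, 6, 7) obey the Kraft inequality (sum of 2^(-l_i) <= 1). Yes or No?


Kraft sum = sum(2^(-l_i)) = 0.1953, need <= 1. Result: satisfied (a binary prefix-free code with these lengths exists)

Yes


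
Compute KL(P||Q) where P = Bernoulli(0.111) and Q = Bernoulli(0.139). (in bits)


KL = p*log2(p/q) + (1-p)*log2((1-p)/(1-q)) = 0.111*log2(0.111/0.139) + 0.889*log2(0.889/0.861) = 0.005

0.005 bits


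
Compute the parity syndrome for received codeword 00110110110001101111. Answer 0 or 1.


Syndrome = XOR of all bits = 0 XOR 0 XOR 1 XOR 1 XOR 0 XOR 1 XOR 1 XOR 0 XOR 1 XOR 1 XOR 0 XOR 0 XOR 0 XOR 1 XOR 1 XOR 0 XOR 1 XOR 1 XOR 1 XOR 1 = 0

0


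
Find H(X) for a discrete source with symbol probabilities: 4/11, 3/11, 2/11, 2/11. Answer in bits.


H = -sum(p_i * log2(p_i)). Terms: -(4/11)*log2(4/11) = 0.530702; -(3/11)*log2(3/11) = 0.511219; -(2/11)*log2(2/11) = 0.447169; -(2/11)*log2(2/11) = 0.447169. H = 0.530702 + 0.511219 + 0.447169 + 0.447169 = 1.9363

1.9363 bits


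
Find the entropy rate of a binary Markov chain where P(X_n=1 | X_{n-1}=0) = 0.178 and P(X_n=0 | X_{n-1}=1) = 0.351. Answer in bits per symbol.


Stationary distribution: pi_0 = p10/(p01+p10) = 0.6635, pi_1 = 0.3365. Entropy rate H' = pi_0*H(p01) + pi_1*H(p10) = 0.6635*0.6757 + 0.3365*0.935 = 0.7629

0.7629 bits/symbol


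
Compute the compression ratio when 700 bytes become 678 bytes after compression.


Ratio = original / compressed = 700 / 678 = 1.0324

1.0324


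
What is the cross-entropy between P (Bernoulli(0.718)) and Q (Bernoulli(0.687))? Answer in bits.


H(P,Q) = -p*log2(q) - (1-p)*log2(1-q). -0.718*log2(0.687) = 0.388882; -0.282*log2(0.313) = 0.472566. H(P,Q) = 0.388882 + 0.472566 = 0.8614

0.8614 bits


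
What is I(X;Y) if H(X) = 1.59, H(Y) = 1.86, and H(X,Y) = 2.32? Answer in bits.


I(X;Y) = H(X) + H(Y) - H(X,Y) = 1.59 + 1.86 - 2.32 = 1.13

1.13 bits


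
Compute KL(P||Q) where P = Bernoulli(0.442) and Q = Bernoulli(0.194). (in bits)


KL = p*log2(p/q) + (1-p)*log2((1-p)/(1-q)) = 0.442*log2(0.442/0.194) + 0.558*log2(0.558/0.806) = 0.2291

0.2291 bits


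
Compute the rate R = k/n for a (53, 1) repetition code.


Rate = k/n = 1/53

1/53


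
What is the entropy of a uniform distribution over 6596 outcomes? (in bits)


H = log2(n) = log2(6596) = 12.6874

12.6874 bits


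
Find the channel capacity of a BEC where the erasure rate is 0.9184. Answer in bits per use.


C = 1 - epsilon = 1 - 0.9184 = 0.0816

0.0816 bits


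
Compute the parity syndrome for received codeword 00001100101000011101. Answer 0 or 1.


Syndrome = XOR of all bits = 0 XOR 0 XOR 0 XOR 0 XOR 1 XOR 1 XOR 0 XOR 0 XOR 1 XOR 0 XOR 1 XOR 0 XOR 0 XOR 0 XOR 0 XOR 1 XOR 1 XOR 1 XOR 0 XOR 1 = 0

0


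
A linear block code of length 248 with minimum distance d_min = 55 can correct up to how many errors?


Correction capability = floor((d-1)/2) = floor((55-1)/2) = 27

27 errors


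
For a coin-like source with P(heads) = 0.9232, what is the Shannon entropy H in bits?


H = -p*log2(p) - (1-p)*log2(1-p). -0.9232*log2(0.9232) = 0.106431; -0.0768*log2(0.0768) = 0.284371. H = 0.106431 + 0.284371 = 0.3908

0.3908 bits


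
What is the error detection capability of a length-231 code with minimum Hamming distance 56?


Detection capability = d_min - 1 = 56 - 1 = 55

55 errors


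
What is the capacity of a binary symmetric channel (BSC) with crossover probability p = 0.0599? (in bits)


H(p) = -p*log2(p) - (1-p)*log2(1-p) = -0.0599*log2(0.0599) - 0.9401*log2(0.9401) = 0.243272 + 0.083776 = 0.327. C = 1 - H(p) = 1 - 0.327 = 0.673

0.673 bits


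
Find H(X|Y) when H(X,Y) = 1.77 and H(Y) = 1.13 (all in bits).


H(X|Y) = H(X,Y) - H(Y) = 1.77 - 1.13 = 0.64

0.64 bits


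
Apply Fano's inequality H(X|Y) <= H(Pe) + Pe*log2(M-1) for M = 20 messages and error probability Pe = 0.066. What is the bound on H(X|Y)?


H(Pe) = -Pe*log2(Pe) - (1-Pe)*log2(1-Pe) = -0.066*log2(0.066) - 0.934*log2(0.934) = 0.258812 + 0.092004 = 0.3508. Pe*log2(M-1) = 0.066*log2(19) = 0.280363. Bound = H(Pe) + Pe*log2(M-1) = 0.258812 + 0.092004 + 0.280363 = 0.6312

0.6312 bits


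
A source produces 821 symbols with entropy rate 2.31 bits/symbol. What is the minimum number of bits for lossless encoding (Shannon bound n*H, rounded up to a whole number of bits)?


Minimum bits >= n * H = 821 * 2.31 = 1896.51, rounded up to a whole number of bits = 1897

1897 bits


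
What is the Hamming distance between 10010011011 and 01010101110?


Count differing positions: ^ ^ . . . ^ ^ . ^ . ^ = 6 differences

6


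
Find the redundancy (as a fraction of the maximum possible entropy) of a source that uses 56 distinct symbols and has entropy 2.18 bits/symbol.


H_max = log2(K) = log2(56) = 5.8074 bits/symbol. Redundancy = 1 - H/H_max = 1 - 2.18/5.8074 = 1 - 0.3754 = 0.6246

0.6246


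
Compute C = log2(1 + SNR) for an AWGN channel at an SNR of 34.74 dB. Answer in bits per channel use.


SNR_linear = 10^(34.74/10) = 2978.5164; C = log2(1 + SNR_linear) = log2(1 + 2978.5164) = 11.5409

11.5409 bits/channel use


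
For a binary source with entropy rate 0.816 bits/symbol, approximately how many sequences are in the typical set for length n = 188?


log2|A_typical| = nH = 188 * 0.816 = 153.408, so |A_typical| ~ 2^153.408 = 1.515e+46

1.515e+46


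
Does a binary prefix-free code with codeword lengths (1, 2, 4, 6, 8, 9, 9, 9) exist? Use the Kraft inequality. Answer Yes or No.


Kraft sum = sum(2^(-l_i)) = 0.8379, need <= 1. Result: satisfied (a binary prefix-free code with these lengths exists)

Yes


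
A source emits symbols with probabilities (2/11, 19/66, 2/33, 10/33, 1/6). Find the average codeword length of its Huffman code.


Huffman construction (repeatedly merge the two least-probable nodes; each merge adds 1 bit to every symbol beneath it): 2/33 + 1/6 = 5/22; 2/11 + 5/22 = 9/22; 19/66 + 10/33 = 13/22; 9/22 + 13/22 = 1. Resulting codeword lengths (in the order the probabilities were given): (2, 2, 3, 2, 3). L_avg = sum(p_i * l_i) = 2/11*2 + 19/66*2 + 2/33*3 + 10/33*2 + 1/6*3 = 49/22 = 2.2273

2.2273 bits


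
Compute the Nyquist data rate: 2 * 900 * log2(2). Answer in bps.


Rate = 2 * B * log2(M) = 2 * 900 * 1.0 = 1800.0

1800.0 bps


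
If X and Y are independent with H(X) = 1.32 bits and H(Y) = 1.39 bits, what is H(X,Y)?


For independent variables, H(X,Y) = H(X) + H(Y) = 1.32 + 1.39 = 2.71

2.71 bits


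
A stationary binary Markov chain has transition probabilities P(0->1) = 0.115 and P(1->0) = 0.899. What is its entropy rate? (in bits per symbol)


Stationary distribution: pi_0 = p10/(p01+p10) = 0.8866, pi_1 = 0.1134. Entropy rate H' = pi_0*H(p01) + pi_1*H(p10) = 0.8866*0.5148 + 0.1134*0.4722 = 0.51

0.51 bits/symbol


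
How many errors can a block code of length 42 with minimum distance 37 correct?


Correction capability = floor((d-1)/2) = floor((37-1)/2) = 18

18 errors


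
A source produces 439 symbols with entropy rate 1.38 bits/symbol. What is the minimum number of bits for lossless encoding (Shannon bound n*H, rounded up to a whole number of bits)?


Minimum bits >= n * H = 439 * 1.38 = 605.82, rounded up to a whole number of bits = 606

606 bits


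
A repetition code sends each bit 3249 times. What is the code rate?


Rate = k/n = 1/3249

1/3249


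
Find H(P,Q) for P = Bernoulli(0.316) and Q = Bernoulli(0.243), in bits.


H(P,Q) = -p*log2(q) - (1-p)*log2(1-q). -0.316*log2(0.243) = 0.644947; -0.684*log2(0.757) = 0.274718. H(P,Q) = 0.644947 + 0.274718 = 0.9197

0.9197 bits


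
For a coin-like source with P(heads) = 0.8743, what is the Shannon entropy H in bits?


H = -p*log2(p) - (1-p)*log2(1-p). -0.8743*log2(0.8743) = 0.169439; -0.1257*log2(0.1257) = 0.376087. H = 0.169439 + 0.376087 = 0.5455

0.5455 bits


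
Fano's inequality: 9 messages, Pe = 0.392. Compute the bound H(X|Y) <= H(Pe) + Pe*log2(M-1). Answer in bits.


H(Pe) = -Pe*log2(Pe) - (1-Pe)*log2(1-Pe) = -0.392*log2(0.392) - 0.608*log2(0.608) = 0.529621 + 0.436457 = 0.9661. Pe*log2(M-1) = 0.392*log2(8) = 1.176000. Bound = H(Pe) + Pe*log2(M-1) = 0.529621 + 0.436457 + 1.176000 = 2.1421

2.1421 bits


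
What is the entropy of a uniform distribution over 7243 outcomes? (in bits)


H = log2(n) = log2(7243) = 12.8224

12.8224 bits


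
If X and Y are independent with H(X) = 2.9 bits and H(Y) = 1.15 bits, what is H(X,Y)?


For independent variables, H(X,Y) = H(X) + H(Y) = 2.9 + 1.15 = 4.05

4.05 bits


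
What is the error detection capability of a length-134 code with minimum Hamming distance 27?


Detection capability = d_min - 1 = 27 - 1 = 26

26 errors


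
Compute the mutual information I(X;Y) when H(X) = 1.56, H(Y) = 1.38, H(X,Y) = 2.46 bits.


I(X;Y) = H(X) + H(Y) - H(X,Y) = 1.56 + 1.38 - 2.46 = 0.48

0.48 bits


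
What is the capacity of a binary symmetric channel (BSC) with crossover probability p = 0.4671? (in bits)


H(p) = -p*log2(p) - (1-p)*log2(1-p) = -0.4671*log2(0.4671) - 0.5329*log2(0.5329) = 0.512968 + 0.483907 = 0.9969. C = 1 - H(p) = 1 - 0.9969 = 0.0031

0.0031 bits


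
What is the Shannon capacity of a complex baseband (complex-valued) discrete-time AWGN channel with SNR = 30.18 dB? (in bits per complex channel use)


SNR_linear = 10^(30.18/10) = 1042.3174; C = log2(1 + SNR_linear) = log2(1 + 1042.3174) = 10.027

10.027 bits/channel use


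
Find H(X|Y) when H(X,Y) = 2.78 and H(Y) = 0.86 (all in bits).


H(X|Y) = H(X,Y) - H(Y) = 2.78 - 0.86 = 1.92

1.92 bits


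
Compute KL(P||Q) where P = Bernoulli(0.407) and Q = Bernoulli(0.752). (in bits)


KL = p*log2(p/q) + (1-p)*log2((1-p)/(1-q)) = 0.407*log2(0.407/0.752) + 0.593*log2(0.593/0.248) = 0.3853

0.3853 bits


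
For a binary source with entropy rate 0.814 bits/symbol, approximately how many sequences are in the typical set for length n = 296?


log2|A_typical| = nH = 296 * 0.814 = 240.944, so |A_typical| ~ 2^240.944 = 3.399e+72

3.399e+72


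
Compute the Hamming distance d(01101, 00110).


Count differing positions: . ^ . ^ ^ = 3 differences

3


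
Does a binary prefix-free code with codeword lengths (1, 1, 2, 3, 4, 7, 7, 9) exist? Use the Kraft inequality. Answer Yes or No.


Kraft sum = sum(2^(-l_i)) = 1.4551, need <= 1. Result: violated (a binary prefix-free code with these lengths cannot exist)

No


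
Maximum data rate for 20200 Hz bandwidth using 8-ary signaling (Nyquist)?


Rate = 2 * B * log2(M) = 2 * 20200 * 3.0 = 121200.0

121200.0 bps


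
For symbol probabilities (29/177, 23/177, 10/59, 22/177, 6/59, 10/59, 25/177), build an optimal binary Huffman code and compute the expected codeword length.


Huffman construction (repeatedly merge the two least-probable nodes; each merge adds 1 bit to every symbol beneath it): 6/59 + 22/177 = 40/177; 23/177 + 25/177 = 16/59; 29/177 + 10/59 = 1/3; 10/59 + 40/177 = 70/177; 16/59 + 1/3 = 107/177; 70/177 + 107/177 = 1. Resulting codeword lengths (in the order the probabilities were given): (3, 3, 3, 3, 3, 2, 3). L_avg = sum(p_i * l_i) = 29/177*3 + 23/177*3 + 10/59*3 + 22/177*3 + 6/59*3 + 10/59*2 + 25/177*3 = 167/59 = 2.8305

2.8305 bits


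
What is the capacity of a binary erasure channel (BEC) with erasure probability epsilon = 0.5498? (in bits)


C = 1 - epsilon = 1 - 0.5498 = 0.4502

0.4502 bits


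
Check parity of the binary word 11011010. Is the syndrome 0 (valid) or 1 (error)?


Syndrome = XOR of all bits = 1 XOR 1 XOR 0 XOR 1 XOR 1 XOR 0 XOR 1 XOR 0 = 1

1


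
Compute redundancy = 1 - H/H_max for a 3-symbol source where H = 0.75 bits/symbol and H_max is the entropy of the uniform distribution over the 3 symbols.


H_max = log2(K) = log2(3) = 1.585 bits/symbol. Redundancy = 1 - H/H_max = 1 - 0.75/1.585 = 1 - 0.4732 = 0.5268

0.5268


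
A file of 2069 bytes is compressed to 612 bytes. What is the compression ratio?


Ratio = original / compressed = 2069 / 612 = 3.3807

3.3807


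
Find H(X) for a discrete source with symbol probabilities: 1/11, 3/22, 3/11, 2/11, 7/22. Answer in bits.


H = -sum(p_i * log2(p_i)). Terms: -(1/11)*log2(1/11) = 0.314494; -(3/22)*log2(3/22) = 0.391973; -(3/11)*log2(3/11) = 0.511219; -(2/11)*log2(2/11) = 0.447169; -(7/22)*log2(7/22) = 0.525661. H = 0.314494 + 0.391973 + 0.511219 + 0.447169 + 0.525661 = 2.1905

2.1905 bits


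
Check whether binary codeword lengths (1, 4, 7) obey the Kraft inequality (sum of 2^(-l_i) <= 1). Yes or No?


Kraft sum = sum(2^(-l_i)) = 0.5703, need <= 1. Result: satisfied (a binary prefix-free code with these lengths exists)

Yes


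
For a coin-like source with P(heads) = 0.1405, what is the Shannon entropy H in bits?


H = -p*log2(p) - (1-p)*log2(1-p). -0.1405*log2(0.1405) = 0.397806; -0.8595*log2(0.8595) = 0.187741. H = 0.397806 + 0.187741 = 0.5855

0.5855 bits


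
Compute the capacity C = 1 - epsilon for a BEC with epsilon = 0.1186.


C = 1 - epsilon = 1 - 0.1186 = 0.8814

0.8814 bits


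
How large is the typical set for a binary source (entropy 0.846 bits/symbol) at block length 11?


log2|A_typical| = nH = 11 * 0.846 = 9.306, so |A_typical| ~ 2^9.306 = 6.330e+02

6.330e+02


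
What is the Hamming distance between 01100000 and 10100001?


Count differing positions: ^ ^ . . . . . ^ = 3 differences

3


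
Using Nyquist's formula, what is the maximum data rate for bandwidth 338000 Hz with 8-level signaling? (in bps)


Rate = 2 * B * log2(M) = 2 * 338000 * 3.0 = 2028000.0

2028000.0 bps


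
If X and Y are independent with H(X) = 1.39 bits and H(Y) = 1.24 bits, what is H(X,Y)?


For independent variables, H(X,Y) = H(X) + H(Y) = 1.39 + 1.24 = 2.63

2.63 bits


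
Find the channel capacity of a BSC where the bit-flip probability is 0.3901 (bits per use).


H(p) = -p*log2(p) - (1-p)*log2(1-p) = -0.3901*log2(0.3901) - 0.6099*log2(0.6099) = 0.529789 + 0.435075 = 0.9649. C = 1 - H(p) = 1 - 0.9649 = 0.0351

0.0351 bits


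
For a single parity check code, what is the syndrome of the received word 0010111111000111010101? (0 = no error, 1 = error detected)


Syndrome = XOR of all bits = 0 XOR 0 XOR 1 XOR 0 XOR 1 XOR 1 XOR 1 XOR 1 XOR 1 XOR 1 XOR 0 XOR 0 XOR 0 XOR 1 XOR 1 XOR 1 XOR 0 XOR 1 XOR 0 XOR 1 XOR 0 XOR 1 = 1

1


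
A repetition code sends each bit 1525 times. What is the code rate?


Rate = k/n = 1/1525

1/1525


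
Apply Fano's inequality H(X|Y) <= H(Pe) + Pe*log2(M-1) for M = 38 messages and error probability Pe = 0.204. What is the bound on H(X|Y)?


H(Pe) = -Pe*log2(Pe) - (1-Pe)*log2(1-Pe) = -0.204*log2(0.204) - 0.796*log2(0.796) = 0.467845 + 0.262011 = 0.7299. Pe*log2(M-1) = 0.204*log2(37) = 1.062728. Bound = H(Pe) + Pe*log2(M-1) = 0.467845 + 0.262011 + 1.062728 = 1.7926

1.7926 bits


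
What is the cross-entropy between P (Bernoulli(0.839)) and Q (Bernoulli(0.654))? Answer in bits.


H(P,Q) = -p*log2(q) - (1-p)*log2(1-q). -0.839*log2(0.654) = 0.514003; -0.161*log2(0.346) = 0.246516. H(P,Q) = 0.514003 + 0.246516 = 0.7605

0.7605 bits


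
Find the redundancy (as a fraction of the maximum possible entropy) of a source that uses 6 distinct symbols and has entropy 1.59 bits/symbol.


H_max = log2(K) = log2(6) = 2.585 bits/symbol. Redundancy = 1 - H/H_max = 1 - 1.59/2.585 = 1 - 0.6151 = 0.3849

0.3849


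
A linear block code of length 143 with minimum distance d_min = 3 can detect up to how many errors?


Detection capability = d_min - 1 = 3 - 1 = 2

2 errors


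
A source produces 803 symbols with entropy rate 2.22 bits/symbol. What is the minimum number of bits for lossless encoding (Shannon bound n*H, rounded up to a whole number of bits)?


Minimum bits >= n * H = 803 * 2.22 = 1782.66, rounded up to a whole number of bits = 1783

1783 bits


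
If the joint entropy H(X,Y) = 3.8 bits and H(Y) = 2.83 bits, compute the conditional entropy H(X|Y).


H(X|Y) = H(X,Y) - H(Y) = 3.8 - 2.83 = 0.97

0.97 bits


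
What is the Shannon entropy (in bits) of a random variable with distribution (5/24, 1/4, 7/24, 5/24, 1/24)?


H = -sum(p_i * log2(p_i)). Terms: -(5/24)*log2(5/24) = 0.471466; -(1/4)*log2(1/4) = 0.500000; -(7/24)*log2(7/24) = 0.518469; -(5/24)*log2(5/24) = 0.471466; -(1/24)*log2(1/24) = 0.191040. H = 0.471466 + 0.500000 + 0.518469 + 0.471466 + 0.191040 = 2.1524

2.1524 bits


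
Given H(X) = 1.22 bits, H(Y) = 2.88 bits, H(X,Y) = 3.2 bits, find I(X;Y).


I(X;Y) = H(X) + H(Y) - H(X,Y) = 1.22 + 2.88 - 3.2 = 0.9

0.9 bits


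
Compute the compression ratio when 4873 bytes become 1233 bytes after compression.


Ratio = original / compressed = 4873 / 1233 = 3.9521

3.9521


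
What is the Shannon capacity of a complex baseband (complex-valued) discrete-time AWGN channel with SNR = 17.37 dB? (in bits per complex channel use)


SNR_linear = 10^(17.37/10) = 54.5758; C = log2(1 + SNR_linear) = log2(1 + 54.5758) = 5.7964

5.7964 bits/channel use


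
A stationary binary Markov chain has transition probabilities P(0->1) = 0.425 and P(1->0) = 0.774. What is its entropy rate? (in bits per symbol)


Stationary distribution: pi_0 = p10/(p01+p10) = 0.6455, pi_1 = 0.3545. Entropy rate H' = pi_0*H(p01) + pi_1*H(p10) = 0.6455*0.9837 + 0.3545*0.771 = 0.9083

0.9083 bits/symbol


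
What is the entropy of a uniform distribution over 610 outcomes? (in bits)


H = log2(n) = log2(610) = 9.2527

9.2527 bits


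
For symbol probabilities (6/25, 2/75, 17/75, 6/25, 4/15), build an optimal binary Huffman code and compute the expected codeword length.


Huffman construction (repeatedly merge the two least-probable nodes; each merge adds 1 bit to every symbol beneath it): 2/75 + 17/75 = 19/75; 6/25 + 6/25 = 12/25; 19/75 + 4/15 = 13/25; 12/25 + 13/25 = 1. Resulting codeword lengths (in the order the probabilities were given): (2, 3, 3, 2, 2). L_avg = sum(p_i * l_i) = 6/25*2 + 2/75*3 + 17/75*3 + 6/25*2 + 4/15*2 = 169/75 = 2.2533

2.2533 bits


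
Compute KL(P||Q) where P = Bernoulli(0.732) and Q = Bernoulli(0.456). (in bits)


KL = p*log2(p/q) + (1-p)*log2((1-p)/(1-q)) = 0.732*log2(0.732/0.456) + 0.268*log2(0.268/0.544) = 0.2261

0.2261 bits


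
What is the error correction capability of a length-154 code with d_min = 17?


Correction capability = floor((d-1)/2) = floor((17-1)/2) = 8

8 errors


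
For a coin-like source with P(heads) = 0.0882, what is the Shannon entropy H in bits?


H = -p*log2(p) - (1-p)*log2(1-p). -0.0882*log2(0.0882) = 0.308971; -0.9118*log2(0.9118) = 0.121462. H = 0.308971 + 0.121462 = 0.4304

0.4304 bits


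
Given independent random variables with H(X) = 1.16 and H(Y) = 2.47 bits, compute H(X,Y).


For independent variables, H(X,Y) = H(X) + H(Y) = 1.16 + 2.47 = 3.63

3.63 bits


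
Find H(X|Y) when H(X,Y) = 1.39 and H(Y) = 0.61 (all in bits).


H(X|Y) = H(X,Y) - H(Y) = 1.39 - 0.61 = 0.78

0.78 bits


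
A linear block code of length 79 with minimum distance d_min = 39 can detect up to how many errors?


Detection capability = d_min - 1 = 39 - 1 = 38

38 errors


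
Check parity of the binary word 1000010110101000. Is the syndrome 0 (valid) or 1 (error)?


Syndrome = XOR of all bits = 1 XOR 0 XOR 0 XOR 0 XOR 0 XOR 1 XOR 0 XOR 1 XOR 1 XOR 0 XOR 1 XOR 0 XOR 1 XOR 0 XOR 0 XOR 0 = 0

0


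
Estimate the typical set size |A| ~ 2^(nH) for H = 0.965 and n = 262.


log2|A_typical| = nH = 262 * 0.965 = 252.83, so |A_typical| ~ 2^252.83 = 1.287e+76

1.287e+76


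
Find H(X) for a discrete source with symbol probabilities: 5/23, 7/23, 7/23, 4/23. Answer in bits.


H = -sum(p_i * log2(p_i)). Terms: -(5/23)*log2(5/23) = 0.478616; -(7/23)*log2(7/23) = 0.522324; -(7/23)*log2(7/23) = 0.522324; -(4/23)*log2(4/23) = 0.438880. H = 0.478616 + 0.522324 + 0.522324 + 0.438880 = 1.9621

1.9621 bits


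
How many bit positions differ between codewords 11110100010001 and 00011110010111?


Count differing positions: ^ ^ ^ . ^ . ^ . . . . ^ ^ . = 7 differences

7


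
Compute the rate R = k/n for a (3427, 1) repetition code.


Rate = k/n = 1/3427

1/3427


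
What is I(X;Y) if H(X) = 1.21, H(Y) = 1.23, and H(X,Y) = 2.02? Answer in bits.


I(X;Y) = H(X) + H(Y) - H(X,Y) = 1.21 + 1.23 - 2.02 = 0.42

0.42 bits


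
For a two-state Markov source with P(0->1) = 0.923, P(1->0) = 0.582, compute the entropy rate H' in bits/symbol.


Stationary distribution: pi_0 = p10/(p01+p10) = 0.3867, pi_1 = 0.6133. Entropy rate H' = pi_0*H(p01) + pi_1*H(p10) = 0.3867*0.3915 + 0.6133*0.9805 = 0.7527

0.7527 bits/symbol


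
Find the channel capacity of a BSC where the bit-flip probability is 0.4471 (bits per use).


H(p) = -p*log2(p) - (1-p)*log2(1-p) = -0.4471*log2(0.4471) - 0.5529*log2(0.5529) = 0.519231 + 0.472679 = 0.9919. C = 1 - H(p) = 1 - 0.9919 = 0.0081

0.0081 bits


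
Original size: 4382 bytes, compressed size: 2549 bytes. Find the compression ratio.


Ratio = original / compressed = 4382 / 2549 = 1.7191

1.7191


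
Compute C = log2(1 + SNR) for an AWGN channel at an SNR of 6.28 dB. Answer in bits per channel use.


SNR_linear = 10^(6.28/10) = 4.2462; C = log2(1 + SNR_linear) = log2(1 + 4.2462) = 2.3913

2.3913 bits/channel use


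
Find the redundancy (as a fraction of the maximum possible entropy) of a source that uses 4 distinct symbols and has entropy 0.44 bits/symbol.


H_max = log2(K) = log2(4) = 2.0 bits/symbol. Redundancy = 1 - H/H_max = 1 - 0.44/2.0 = 1 - 0.22 = 0.78

0.78


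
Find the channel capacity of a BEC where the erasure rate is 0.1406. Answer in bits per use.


C = 1 - epsilon = 1 - 0.1406 = 0.8594

0.8594 bits


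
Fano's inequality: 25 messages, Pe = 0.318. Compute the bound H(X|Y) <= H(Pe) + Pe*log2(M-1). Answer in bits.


H(Pe) = -Pe*log2(Pe) - (1-Pe)*log2(1-Pe) = -0.318*log2(0.318) - 0.682*log2(0.682) = 0.525623 + 0.376571 = 0.9022. Pe*log2(M-1) = 0.318*log2(24) = 1.458018. Bound = H(Pe) + Pe*log2(M-1) = 0.525623 + 0.376571 + 1.458018 = 2.3602

2.3602 bits


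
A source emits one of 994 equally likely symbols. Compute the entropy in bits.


H = log2(n) = log2(994) = 9.9571

9.9571 bits


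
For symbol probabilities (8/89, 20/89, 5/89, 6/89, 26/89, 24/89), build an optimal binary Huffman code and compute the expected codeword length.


Huffman construction (repeatedly merge the two least-probable nodes; each merge adds 1 bit to every symbol beneath it): 5/89 + 6/89 = 11/89; 8/89 + 11/89 = 19/89; 19/89 + 20/89 = 39/89; 24/89 + 26/89 = 50/89; 39/89 + 50/89 = 1. Resulting codeword lengths (in the order the probabilities were given): (3, 2, 4, 4, 2, 2). L_avg = sum(p_i * l_i) = 8/89*3 + 20/89*2 + 5/89*4 + 6/89*4 + 26/89*2 + 24/89*2 = 208/89 = 2.3371

2.3371 bits


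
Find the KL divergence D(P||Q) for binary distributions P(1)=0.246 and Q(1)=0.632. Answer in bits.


KL = p*log2(p/q) + (1-p)*log2((1-p)/(1-q)) = 0.246*log2(0.246/0.632) + 0.754*log2(0.754/0.368) = 0.4454

0.4454 bits


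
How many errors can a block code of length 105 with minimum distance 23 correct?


Correction capability = floor((d-1)/2) = floor((23-1)/2) = 11

11 errors


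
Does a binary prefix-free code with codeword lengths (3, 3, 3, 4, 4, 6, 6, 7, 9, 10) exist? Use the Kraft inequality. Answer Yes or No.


Kraft sum = sum(2^(-l_i)) = 0.542, need <= 1. Result: satisfied (a binary prefix-free code with these lengths exists)

Yes


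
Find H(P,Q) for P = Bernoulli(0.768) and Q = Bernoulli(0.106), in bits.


H(P,Q) = -p*log2(q) - (1-p)*log2(1-q). -0.768*log2(0.106) = 2.486679; -0.232*log2(0.894) = 0.037504. H(P,Q) = 2.486679 + 0.037504 = 2.5242

2.5242 bits


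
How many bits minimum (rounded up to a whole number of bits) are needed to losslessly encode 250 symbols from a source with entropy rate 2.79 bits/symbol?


Minimum bits >= n * H = 250 * 2.79 = 697.5, rounded up to a whole number of bits = 698

698 bits


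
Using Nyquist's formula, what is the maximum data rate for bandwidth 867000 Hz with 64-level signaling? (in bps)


Rate = 2 * B * log2(M) = 2 * 867000 * 6.0 = 10404000.0

10404000.0 bps


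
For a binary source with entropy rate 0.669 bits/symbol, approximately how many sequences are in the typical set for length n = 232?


log2|A_typical| = nH = 232 * 0.669 = 155.208, so |A_typical| ~ 2^155.208 = 5.275e+46

5.275e+46


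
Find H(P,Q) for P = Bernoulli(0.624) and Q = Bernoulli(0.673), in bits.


H(P,Q) = -p*log2(q) - (1-p)*log2(1-q). -0.624*log2(0.673) = 0.356505; -0.376*log2(0.327) = 0.606352. H(P,Q) = 0.356505 + 0.606352 = 0.9629

0.9629 bits


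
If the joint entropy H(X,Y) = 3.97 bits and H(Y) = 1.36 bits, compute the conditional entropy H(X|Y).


H(X|Y) = H(X,Y) - H(Y) = 3.97 - 1.36 = 2.61

2.61 bits


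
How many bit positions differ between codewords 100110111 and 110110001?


Count differing positions: . ^ . . . . ^ ^ . = 3 differences

3


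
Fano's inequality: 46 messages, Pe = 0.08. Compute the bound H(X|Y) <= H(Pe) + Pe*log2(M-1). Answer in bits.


H(Pe) = -Pe*log2(Pe) - (1-Pe)*log2(1-Pe) = -0.08*log2(0.08) - 0.92*log2(0.92) = 0.291508 + 0.110671 = 0.4022. Pe*log2(M-1) = 0.08*log2(45) = 0.439348. Bound = H(Pe) + Pe*log2(M-1) = 0.291508 + 0.110671 + 0.439348 = 0.8415

0.8415 bits


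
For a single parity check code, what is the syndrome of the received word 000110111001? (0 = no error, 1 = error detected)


Syndrome = XOR of all bits = 0 XOR 0 XOR 0 XOR 1 XOR 1 XOR 0 XOR 1 XOR 1 XOR 1 XOR 0 XOR 0 XOR 1 = 0

0


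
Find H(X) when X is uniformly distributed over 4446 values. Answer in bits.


H = log2(n) = log2(4446) = 12.1183

12.1183 bits


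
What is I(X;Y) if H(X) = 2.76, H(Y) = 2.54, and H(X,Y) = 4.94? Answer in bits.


I(X;Y) = H(X) + H(Y) - H(X,Y) = 2.76 + 2.54 - 4.94 = 0.36

0.36 bits


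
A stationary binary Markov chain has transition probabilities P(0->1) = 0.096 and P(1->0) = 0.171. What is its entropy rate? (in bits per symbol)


Stationary distribution: pi_0 = p10/(p01+p10) = 0.6404, pi_1 = 0.3596. Entropy rate H' = pi_0*H(p01) + pi_1*H(p10) = 0.6404*0.4562 + 0.3596*0.66 = 0.5295

0.5295 bits/symbol


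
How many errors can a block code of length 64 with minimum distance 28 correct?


Correction capability = floor((d-1)/2) = floor((28-1)/2) = 13

13 errors


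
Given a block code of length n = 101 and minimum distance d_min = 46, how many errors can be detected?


Detection capability = d_min - 1 = 46 - 1 = 45

45 errors


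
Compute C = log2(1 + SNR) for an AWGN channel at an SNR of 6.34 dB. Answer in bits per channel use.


SNR_linear = 10^(6.34/10) = 4.3053; C = log2(1 + SNR_linear) = log2(1 + 4.3053) = 2.4074

2.4074 bits/channel use


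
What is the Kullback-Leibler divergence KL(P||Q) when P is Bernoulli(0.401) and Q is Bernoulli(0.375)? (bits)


KL = p*log2(p/q) + (1-p)*log2((1-p)/(1-q)) = 0.401*log2(0.401/0.375) + 0.599*log2(0.599/0.625) = 0.0021

0.0021 bits


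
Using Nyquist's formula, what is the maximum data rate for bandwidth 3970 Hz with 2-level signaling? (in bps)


Rate = 2 * B * log2(M) = 2 * 3970 * 1.0 = 7940.0

7940.0 bps


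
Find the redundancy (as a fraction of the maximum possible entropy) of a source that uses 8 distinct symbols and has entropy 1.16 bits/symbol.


H_max = log2(K) = log2(8) = 3.0 bits/symbol. Redundancy = 1 - H/H_max = 1 - 1.16/3.0 = 1 - 0.3867 = 0.6133

0.6133


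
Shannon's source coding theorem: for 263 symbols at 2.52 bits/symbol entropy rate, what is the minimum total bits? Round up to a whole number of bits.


Minimum bits >= n * H = 263 * 2.52 = 662.76, rounded up to a whole number of bits = 663

663 bits


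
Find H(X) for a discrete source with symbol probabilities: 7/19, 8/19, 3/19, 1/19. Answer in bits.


H = -sum(p_i * log2(p_i)). Terms: -(7/19)*log2(7/19) = 0.530737; -(8/19)*log2(8/19) = 0.525443; -(3/19)*log2(3/19) = 0.420468; -(1/19)*log2(1/19) = 0.223575. H = 0.530737 + 0.525443 + 0.420468 + 0.223575 = 1.7002

1.7002 bits


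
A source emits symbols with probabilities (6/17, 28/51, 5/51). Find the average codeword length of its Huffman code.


Huffman construction (repeatedly merge the two least-probable nodes; each merge adds 1 bit to every symbol beneath it): 5/51 + 6/17 = 23/51; 23/51 + 28/51 = 1. Resulting codeword lengths (in the order the probabilities were given): (2, 1, 2). L_avg = sum(p_i * l_i) = 6/17*2 + 28/51*1 + 5/51*2 = 74/51 = 1.451

1.451 bits


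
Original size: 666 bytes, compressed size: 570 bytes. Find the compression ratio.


Ratio = original / compressed = 666 / 570 = 1.1684

1.1684


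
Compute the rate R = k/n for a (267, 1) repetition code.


Rate = k/n = 1/267

1/267


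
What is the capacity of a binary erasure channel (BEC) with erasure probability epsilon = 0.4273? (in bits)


C = 1 - epsilon = 1 - 0.4273 = 0.5727

0.5727 bits


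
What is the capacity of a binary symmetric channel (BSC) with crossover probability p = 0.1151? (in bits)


H(p) = -p*log2(p) - (1-p)*log2(1-p) = -0.1151*log2(0.1151) - 0.8849*log2(0.8849) = 0.359002 + 0.156108 = 0.5151. C = 1 - H(p) = 1 - 0.5151 = 0.4849

0.4849 bits


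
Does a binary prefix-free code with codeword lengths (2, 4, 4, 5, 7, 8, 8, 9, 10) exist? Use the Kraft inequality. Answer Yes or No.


Kraft sum = sum(2^(-l_i)) = 0.4248, need <= 1. Result: satisfied (a binary prefix-free code with these lengths exists)

Yes


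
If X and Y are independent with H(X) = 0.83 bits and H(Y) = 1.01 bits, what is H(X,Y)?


For independent variables, H(X,Y) = H(X) + H(Y) = 0.83 + 1.01 = 1.84

1.84 bits


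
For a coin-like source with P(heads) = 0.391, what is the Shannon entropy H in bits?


H = -p*log2(p) - (1-p)*log2(1-p). -0.391*log2(0.391) = 0.529711; -0.609*log2(0.609) = 0.435731. H = 0.529711 + 0.435731 = 0.9654

0.9654 bits


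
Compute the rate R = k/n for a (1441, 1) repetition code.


Rate = k/n = 1/1441

1/1441


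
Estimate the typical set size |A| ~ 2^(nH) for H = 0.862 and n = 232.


log2|A_typical| = nH = 232 * 0.862 = 199.984, so |A_typical| ~ 2^199.984 = 1.589e+60

1.589e+60


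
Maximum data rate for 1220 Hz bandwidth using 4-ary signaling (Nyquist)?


Rate = 2 * B * log2(M) = 2 * 1220 * 2.0 = 4880.0

4880.0 bps


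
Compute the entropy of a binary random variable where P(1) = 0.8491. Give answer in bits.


H = -p*log2(p) - (1-p)*log2(1-p). -0.8491*log2(0.8491) = 0.200382; -0.1509*log2(0.1509) = 0.411706. H = 0.200382 + 0.411706 = 0.6121

0.6121 bits


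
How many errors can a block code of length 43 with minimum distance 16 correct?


Correction capability = floor((d-1)/2) = floor((16-1)/2) = 7

7 errors


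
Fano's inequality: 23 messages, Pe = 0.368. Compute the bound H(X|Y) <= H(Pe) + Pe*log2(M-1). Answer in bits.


H(Pe) = -Pe*log2(Pe) - (1-Pe)*log2(1-Pe) = -0.368*log2(0.368) - 0.632*log2(0.632) = 0.530738 + 0.418386 = 0.9491. Pe*log2(M-1) = 0.368*log2(22) = 1.641071. Bound = H(Pe) + Pe*log2(M-1) = 0.530738 + 0.418386 + 1.641071 = 2.5902

2.5902 bits


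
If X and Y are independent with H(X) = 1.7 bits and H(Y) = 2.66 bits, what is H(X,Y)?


For independent variables, H(X,Y) = H(X) + H(Y) = 1.7 + 2.66 = 4.36

4.36 bits


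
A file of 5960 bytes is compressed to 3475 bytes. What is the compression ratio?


Ratio = original / compressed = 5960 / 3475 = 1.7151

1.7151


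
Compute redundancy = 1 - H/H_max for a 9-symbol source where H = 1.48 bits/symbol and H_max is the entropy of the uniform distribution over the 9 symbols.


H_max = log2(K) = log2(9) = 3.1699 bits/symbol. Redundancy = 1 - H/H_max = 1 - 1.48/3.1699 = 1 - 0.4669 = 0.5331

0.5331


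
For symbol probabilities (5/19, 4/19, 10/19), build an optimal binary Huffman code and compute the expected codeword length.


Huffman construction (repeatedly merge the two least-probable nodes; each merge adds 1 bit to every symbol beneath it): 4/19 + 5/19 = 9/19; 9/19 + 10/19 = 1. Resulting codeword lengths (in the order the probabilities were given): (2, 2, 1). L_avg = sum(p_i * l_i) = 5/19*2 + 4/19*2 + 10/19*1 = 28/19 = 1.4737

1.4737 bits


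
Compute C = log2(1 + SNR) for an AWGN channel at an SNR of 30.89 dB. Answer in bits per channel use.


SNR_linear = 10^(30.89/10) = 1227.4392; C = log2(1 + SNR_linear) = log2(1 + 1227.4392) = 10.2626

10.2626 bits/channel use


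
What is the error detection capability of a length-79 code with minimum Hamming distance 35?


Detection capability = d_min - 1 = 35 - 1 = 34

34 errors


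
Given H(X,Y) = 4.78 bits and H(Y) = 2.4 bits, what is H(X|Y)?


H(X|Y) = H(X,Y) - H(Y) = 4.78 - 2.4 = 2.38

2.38 bits


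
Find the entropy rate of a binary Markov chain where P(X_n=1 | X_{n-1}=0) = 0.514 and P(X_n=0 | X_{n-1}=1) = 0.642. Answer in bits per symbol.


Stationary distribution: pi_0 = p10/(p01+p10) = 0.5554, pi_1 = 0.4446. Entropy rate H' = pi_0*H(p01) + pi_1*H(p10) = 0.5554*0.9994 + 0.4446*0.941 = 0.9735

0.9735 bits/symbol


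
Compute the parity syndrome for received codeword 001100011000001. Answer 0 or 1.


Syndrome = XOR of all bits = 0 XOR 0 XOR 1 XOR 1 XOR 0 XOR 0 XOR 0 XOR 1 XOR 1 XOR 0 XOR 0 XOR 0 XOR 0 XOR 0 XOR 1 = 1

1


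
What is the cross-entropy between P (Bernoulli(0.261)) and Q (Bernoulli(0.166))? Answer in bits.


H(P,Q) = -p*log2(q) - (1-p)*log2(1-q). -0.261*log2(0.166) = 0.676184; -0.739*log2(0.834) = 0.193530. H(P,Q) = 0.676184 + 0.193530 = 0.8697

0.8697 bits


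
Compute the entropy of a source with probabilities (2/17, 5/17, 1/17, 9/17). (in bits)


H = -sum(p_i * log2(p_i)). Terms: -(2/17)*log2(2/17) = 0.363231; -(5/17)*log2(5/17) = 0.519275; -(1/17)*log2(1/17) = 0.240439; -(9/17)*log2(9/17) = 0.485755. H = 0.363231 + 0.519275 + 0.240439 + 0.485755 = 1.6087

1.6087 bits


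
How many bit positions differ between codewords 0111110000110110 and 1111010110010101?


Count differing positions: ^ . . . ^ . . ^ ^ . ^ . . . ^ ^ = 7 differences

7


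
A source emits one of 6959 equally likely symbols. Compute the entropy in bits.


H = log2(n) = log2(6959) = 12.7647

12.7647 bits


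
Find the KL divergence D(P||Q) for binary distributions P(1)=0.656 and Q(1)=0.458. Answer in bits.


KL = p*log2(p/q) + (1-p)*log2((1-p)/(1-q)) = 0.656*log2(0.656/0.458) + 0.344*log2(0.344/0.542) = 0.1144

0.1144 bits


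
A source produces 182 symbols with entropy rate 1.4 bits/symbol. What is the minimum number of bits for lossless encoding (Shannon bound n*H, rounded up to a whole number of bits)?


Minimum bits >= n * H = 182 * 1.4 = 254.8, rounded up to a whole number of bits = 255

255 bits


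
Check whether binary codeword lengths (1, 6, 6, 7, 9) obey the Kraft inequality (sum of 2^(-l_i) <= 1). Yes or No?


Kraft sum = sum(2^(-l_i)) = 0.541, need <= 1. Result: satisfied (a binary prefix-free code with these lengths exists)

Yes


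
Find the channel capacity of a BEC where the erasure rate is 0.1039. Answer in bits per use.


C = 1 - epsilon = 1 - 0.1039 = 0.8961

0.8961 bits


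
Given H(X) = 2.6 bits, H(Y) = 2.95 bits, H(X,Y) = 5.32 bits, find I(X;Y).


I(X;Y) = H(X) + H(Y) - H(X,Y) = 2.6 + 2.95 - 5.32 = 0.23

0.23 bits


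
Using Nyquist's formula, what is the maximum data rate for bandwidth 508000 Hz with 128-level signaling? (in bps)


Rate = 2 * B * log2(M) = 2 * 508000 * 7.0 = 7112000.0

7112000.0 bps


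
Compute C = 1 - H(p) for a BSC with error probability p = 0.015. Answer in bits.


H(p) = -p*log2(p) - (1-p)*log2(1-p) = -0.015*log2(0.015) - 0.985*log2(0.985) = 0.090883 + 0.021477 = 0.1124. C = 1 - H(p) = 1 - 0.1124 = 0.8876

0.8876 bits


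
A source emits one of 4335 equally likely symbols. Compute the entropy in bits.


H = log2(n) = log2(4335) = 12.0818

12.0818 bits


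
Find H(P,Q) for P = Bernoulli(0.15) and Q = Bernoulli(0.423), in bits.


H(P,Q) = -p*log2(q) - (1-p)*log2(1-q). -0.15*log2(0.423) = 0.186191; -0.85*log2(0.577) = 0.674353. H(P,Q) = 0.186191 + 0.674353 = 0.8605

0.8605 bits


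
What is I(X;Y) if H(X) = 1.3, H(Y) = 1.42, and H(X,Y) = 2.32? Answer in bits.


I(X;Y) = H(X) + H(Y) - H(X,Y) = 1.3 + 1.42 - 2.32 = 0.4

0.4 bits


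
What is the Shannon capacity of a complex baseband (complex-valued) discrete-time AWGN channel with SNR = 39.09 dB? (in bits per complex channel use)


SNR_linear = 10^(39.09/10) = 8109.6106; C = log2(1 + SNR_linear) = log2(1 + 8109.6106) = 12.9856

12.9856 bits/channel use


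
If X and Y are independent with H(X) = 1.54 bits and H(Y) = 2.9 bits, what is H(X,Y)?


For independent variables, H(X,Y) = H(X) + H(Y) = 1.54 + 2.9 = 4.44

4.44 bits


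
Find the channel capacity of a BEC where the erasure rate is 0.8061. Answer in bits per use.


C = 1 - epsilon = 1 - 0.8061 = 0.1939

0.1939 bits
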